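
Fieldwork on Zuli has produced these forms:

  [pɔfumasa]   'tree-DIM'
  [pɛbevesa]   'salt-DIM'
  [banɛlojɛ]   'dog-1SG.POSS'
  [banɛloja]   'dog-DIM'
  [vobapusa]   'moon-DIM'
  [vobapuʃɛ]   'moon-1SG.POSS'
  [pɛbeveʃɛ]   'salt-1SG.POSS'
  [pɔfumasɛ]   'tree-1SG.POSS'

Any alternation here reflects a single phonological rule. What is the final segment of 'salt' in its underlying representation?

'salt' shows [s] ~ [ʃ] at the end of the stem ([pɛbevesa] vs [pɛbeveʃɛ]).
The stem 'tree' ([pɔfumasa], [pɔfumasɛ]) shows [s] unchanged in both environments, so [s] cannot be basic with [ʃ] derived before the 1SG.POSS suffix.
The underlying segment must be /ʃ/; palato-alveolar /ʃ/ becomes [s] when no front vowel follows, yielding [s] there.

/ʃ/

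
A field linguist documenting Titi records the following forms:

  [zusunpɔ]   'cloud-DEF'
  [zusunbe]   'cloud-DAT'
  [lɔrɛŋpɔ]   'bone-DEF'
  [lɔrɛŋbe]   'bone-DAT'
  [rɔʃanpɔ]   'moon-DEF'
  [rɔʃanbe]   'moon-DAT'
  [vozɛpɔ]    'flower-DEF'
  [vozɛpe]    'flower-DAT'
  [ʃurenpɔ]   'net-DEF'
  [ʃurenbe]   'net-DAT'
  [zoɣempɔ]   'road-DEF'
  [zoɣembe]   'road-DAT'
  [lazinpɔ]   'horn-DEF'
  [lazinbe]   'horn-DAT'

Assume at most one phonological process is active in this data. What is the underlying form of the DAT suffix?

/-be/

The DAT suffix surfaces as [-be] and [-pe], depending on the final segment of the stem.
The DEF suffix, which begins with [p], is invariant after every stem; so [p] is not altered by any rule here.
So the underlying form is /-be/, and voiced stops become voiceless after a vowel.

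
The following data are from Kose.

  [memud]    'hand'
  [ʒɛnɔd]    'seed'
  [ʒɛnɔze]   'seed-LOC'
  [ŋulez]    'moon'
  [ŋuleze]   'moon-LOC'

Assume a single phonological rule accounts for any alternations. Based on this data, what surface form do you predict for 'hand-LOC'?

The root 'seed' surfaces as [ʒɛnɔd] and [ʒɛnɔze], with a stem-final [d] ~ [z] alternation.
Compare 'moon', with invariant [z] in [ŋulez] and [ŋuleze]: an analysis with underlying /z/ and a rule producing [d] in isolation would wrongly predict alternation here too.
Therefore /d/ is basic and [z] is derived by intervocalic spirantization (voiced stops become fricatives between vowels).
From [memud] the stem 'hand' is /memud/; between vowels this yields [memuze].

[memuze]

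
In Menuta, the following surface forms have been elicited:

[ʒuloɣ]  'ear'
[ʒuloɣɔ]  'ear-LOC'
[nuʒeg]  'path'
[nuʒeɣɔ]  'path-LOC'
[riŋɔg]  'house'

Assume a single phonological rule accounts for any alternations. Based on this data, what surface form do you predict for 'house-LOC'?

[riŋɔɣɔ]

In [nuʒeg] and [nuʒeɣɔ] the final segment of 'path' alternates: [g] ~ [ɣ].
But 'ear' keeps [ɣ] in both environments ([ʒuloɣ], [ʒuloɣɔ]), so there is no rule changing /ɣ/ to [g] in isolation.
Therefore /g/ is basic and [ɣ] is derived by intervocalic spirantization (voiced stops become fricatives between vowels).
From [riŋɔg] the stem 'house' is /riŋɔg/; between vowels this yields [riŋɔɣɔ].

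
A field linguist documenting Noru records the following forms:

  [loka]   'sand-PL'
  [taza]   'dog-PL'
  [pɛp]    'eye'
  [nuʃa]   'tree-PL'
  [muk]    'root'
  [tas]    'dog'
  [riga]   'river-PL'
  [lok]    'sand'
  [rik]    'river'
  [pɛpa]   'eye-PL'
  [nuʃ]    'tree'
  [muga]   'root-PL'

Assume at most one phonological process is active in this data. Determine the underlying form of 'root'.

In [muk] and [muga] the final segment of 'root' alternates: [k] ~ [g].
If /k/ were underlying and a rule turned it into [g] before the PL suffix, 'sand' would also alternate; but it has [k] in both [lok] and [loka].
The alternation reflects word-final obstruent devoicing: voiced obstruents become voiceless word-finally. /g/ is underlying.

/mug/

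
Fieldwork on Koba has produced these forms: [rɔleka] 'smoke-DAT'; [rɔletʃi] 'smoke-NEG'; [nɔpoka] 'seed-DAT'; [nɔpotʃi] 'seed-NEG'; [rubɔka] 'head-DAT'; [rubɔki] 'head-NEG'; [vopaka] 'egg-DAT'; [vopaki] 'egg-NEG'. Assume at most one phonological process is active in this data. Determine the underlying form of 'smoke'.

In [rɔleka] and [rɔletʃi] the final segment of 'smoke' alternates: [k] ~ [tʃ].
Compare 'egg', with invariant [k] in [vopaka] and [vopaki]: an analysis with underlying /k/ and a rule producing [tʃ] before the NEG suffix would wrongly predict alternation here too.
The underlying segment must be /tʃ/; palato-alveolar /tʃ/ becomes [k] when no front vowel follows, yielding [k] there.

/rɔletʃ/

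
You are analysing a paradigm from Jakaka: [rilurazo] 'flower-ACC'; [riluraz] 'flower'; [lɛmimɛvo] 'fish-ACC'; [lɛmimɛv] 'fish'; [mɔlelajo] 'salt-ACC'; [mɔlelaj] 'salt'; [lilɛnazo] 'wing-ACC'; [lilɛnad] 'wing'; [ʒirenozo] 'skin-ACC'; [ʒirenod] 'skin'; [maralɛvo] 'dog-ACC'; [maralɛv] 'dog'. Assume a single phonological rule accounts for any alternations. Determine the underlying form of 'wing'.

/lilɛnad/

The root 'wing' surfaces as [lilɛnazo] and [lilɛnad], with a stem-final [z] ~ [d] alternation.
But 'flower' keeps [z] in both environments ([rilurazo], [riluraz]), so there is no rule changing /z/ to [d] in isolation.
So /d/ is underlying, and a rule of intervocalic spirantization — voiced stops become fricatives between vowels — gives [z].
So 'wing' = /lilɛnad/.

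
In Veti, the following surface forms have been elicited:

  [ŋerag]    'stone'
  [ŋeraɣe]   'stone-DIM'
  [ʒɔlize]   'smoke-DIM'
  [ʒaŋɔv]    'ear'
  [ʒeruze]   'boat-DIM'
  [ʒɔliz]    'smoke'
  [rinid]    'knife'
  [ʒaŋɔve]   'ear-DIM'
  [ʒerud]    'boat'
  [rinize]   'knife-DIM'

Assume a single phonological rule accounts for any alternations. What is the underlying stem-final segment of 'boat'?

The stem for 'boat' ends in [z] in [ʒeruze] but [d] in [ʒerud].
If /z/ were underlying and a rule turned it into [d] in isolation, 'smoke' would also alternate; but it has [z] in both [ʒɔlize] and [ʒɔliz].
Therefore /d/ is basic and [z] is derived by intervocalic spirantization (voiced stops become fricatives between vowels).

/d/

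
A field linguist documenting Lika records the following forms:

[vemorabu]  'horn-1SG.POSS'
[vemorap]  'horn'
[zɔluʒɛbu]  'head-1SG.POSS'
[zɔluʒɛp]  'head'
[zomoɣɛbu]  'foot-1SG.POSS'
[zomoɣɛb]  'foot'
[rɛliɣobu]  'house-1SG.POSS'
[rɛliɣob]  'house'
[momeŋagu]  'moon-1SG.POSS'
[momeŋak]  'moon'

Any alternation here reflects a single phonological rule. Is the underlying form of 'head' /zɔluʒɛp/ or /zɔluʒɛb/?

'head' shows [b] ~ [p] at the end of the stem ([zɔluʒɛbu] vs [zɔluʒɛp]).
The stem 'house' ([rɛliɣobu], [rɛliɣob]) shows [b] unchanged in both environments, so [b] cannot be basic with [p] derived in isolation.
So /p/ is underlying, and a rule of intervocalic voicing — voiceless stops become voiced between vowels — gives [b].

/zɔluʒɛp/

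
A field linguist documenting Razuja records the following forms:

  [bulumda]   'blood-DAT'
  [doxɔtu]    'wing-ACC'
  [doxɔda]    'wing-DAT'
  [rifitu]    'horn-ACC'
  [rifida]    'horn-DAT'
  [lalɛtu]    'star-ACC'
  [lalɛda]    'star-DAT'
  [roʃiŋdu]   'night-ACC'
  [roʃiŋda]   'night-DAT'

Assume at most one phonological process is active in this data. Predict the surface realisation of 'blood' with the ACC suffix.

[bulumdu]

The ACC suffix surfaces as [-du] and [-tu], depending on the final segment of the stem.
By contrast the DAT suffix keeps its initial [d] throughout — that segment must be underlying.
So the underlying form is /-tu/, and voiceless stops become voiced after a nasal.
After 'blood', which ends in a nasal, the suffix surfaces as [-du], giving [bulumdu].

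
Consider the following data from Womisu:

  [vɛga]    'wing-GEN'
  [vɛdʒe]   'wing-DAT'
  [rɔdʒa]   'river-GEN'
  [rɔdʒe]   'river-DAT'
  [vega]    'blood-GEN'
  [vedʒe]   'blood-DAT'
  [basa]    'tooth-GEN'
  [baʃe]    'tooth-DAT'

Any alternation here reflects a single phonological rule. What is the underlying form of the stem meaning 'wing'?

'wing' shows [g] ~ [dʒ] at the end of the stem ([vɛga] vs [vɛdʒe]).
If /dʒ/ were underlying and a rule turned it into [g] before the GEN suffix, 'river' would also alternate; but it has [dʒ] in both [rɔdʒa] and [rɔdʒe].
The alternation reflects palatalization before a front vowel: /g/ and /s/ become palato-alveolar [dʒ] and [ʃ] before a front vowel. /g/ is underlying.

/vɛg/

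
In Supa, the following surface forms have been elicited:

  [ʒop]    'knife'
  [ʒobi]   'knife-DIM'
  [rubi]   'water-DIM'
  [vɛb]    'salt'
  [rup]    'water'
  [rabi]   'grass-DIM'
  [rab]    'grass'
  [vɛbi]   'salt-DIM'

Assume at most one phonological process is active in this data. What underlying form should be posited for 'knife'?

In [ʒobi] and [ʒop] the final segment of 'knife' alternates: [b] ~ [p].
The stem 'salt' ([vɛbi], [vɛb]) shows [b] unchanged in both environments, so [b] cannot be basic with [p] derived in isolation.
The alternation reflects intervocalic voicing: voiceless stops become voiced between vowels. /p/ is underlying.

/ʒop/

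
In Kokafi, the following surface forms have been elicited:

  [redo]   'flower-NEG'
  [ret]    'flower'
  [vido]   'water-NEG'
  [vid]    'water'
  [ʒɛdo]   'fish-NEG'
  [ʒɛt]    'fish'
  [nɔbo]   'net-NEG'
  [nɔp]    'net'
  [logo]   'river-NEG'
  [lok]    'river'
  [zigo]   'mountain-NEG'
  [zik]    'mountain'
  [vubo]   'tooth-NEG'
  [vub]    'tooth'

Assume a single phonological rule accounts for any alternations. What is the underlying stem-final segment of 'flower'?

/t/

In [redo] and [ret] the final segment of 'flower' alternates: [d] ~ [t].
Compare 'water', with invariant [d] in [vido] and [vid]: an analysis with underlying /d/ and a rule producing [t] in isolation would wrongly predict alternation here too.
So /t/ is underlying, and a rule of intervocalic voicing — voiceless stops become voiced between vowels — gives [d].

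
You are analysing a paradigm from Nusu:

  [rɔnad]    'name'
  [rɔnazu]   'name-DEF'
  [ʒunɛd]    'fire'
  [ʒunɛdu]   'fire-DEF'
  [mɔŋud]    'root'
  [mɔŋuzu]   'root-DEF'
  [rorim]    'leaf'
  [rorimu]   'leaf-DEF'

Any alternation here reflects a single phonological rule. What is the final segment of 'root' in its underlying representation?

The root 'root' surfaces as [mɔŋud] and [mɔŋuzu], with a stem-final [d] ~ [z] alternation.
The stem 'fire' ([ʒunɛd], [ʒunɛdu]) shows [d] unchanged in both environments, so [d] cannot be basic with [z] derived before the DEF suffix.
Therefore /z/ is basic and [d] is derived by word-final hardening (voiced fricatives become stops word-finally).

/z/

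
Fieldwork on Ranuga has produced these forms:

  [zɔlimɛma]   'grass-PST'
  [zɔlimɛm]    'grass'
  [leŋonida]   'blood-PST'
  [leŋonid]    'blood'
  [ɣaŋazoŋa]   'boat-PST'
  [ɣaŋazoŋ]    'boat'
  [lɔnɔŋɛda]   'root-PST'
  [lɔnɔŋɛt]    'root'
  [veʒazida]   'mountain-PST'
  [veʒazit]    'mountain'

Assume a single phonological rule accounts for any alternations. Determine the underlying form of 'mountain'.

/veʒazit/

The stem for 'mountain' ends in [d] in [veʒazida] but [t] in [veʒazit].
But 'blood' keeps [d] in both environments ([leŋonida], [leŋonid]), so there is no rule changing /d/ to [t] in isolation.
Therefore /t/ is basic and [d] is derived by intervocalic voicing (voiceless stops become voiced between vowels).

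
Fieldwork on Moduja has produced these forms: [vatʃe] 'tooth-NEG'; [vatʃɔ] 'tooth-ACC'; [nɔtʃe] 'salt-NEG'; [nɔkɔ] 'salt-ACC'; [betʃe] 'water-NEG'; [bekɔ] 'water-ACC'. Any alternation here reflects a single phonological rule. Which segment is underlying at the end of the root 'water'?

The stem for 'water' ends in [tʃ] in [betʃe] but [k] in [bekɔ].
But 'tooth' keeps [tʃ] in both environments ([vatʃe], [vatʃɔ]), so there is no rule changing /tʃ/ to [k] before the ACC suffix.
Therefore /k/ is basic and [tʃ] is derived by palatalization before a front vowel (/k/ becomes palato-alveolar [tʃ] before a front vowel).

/k/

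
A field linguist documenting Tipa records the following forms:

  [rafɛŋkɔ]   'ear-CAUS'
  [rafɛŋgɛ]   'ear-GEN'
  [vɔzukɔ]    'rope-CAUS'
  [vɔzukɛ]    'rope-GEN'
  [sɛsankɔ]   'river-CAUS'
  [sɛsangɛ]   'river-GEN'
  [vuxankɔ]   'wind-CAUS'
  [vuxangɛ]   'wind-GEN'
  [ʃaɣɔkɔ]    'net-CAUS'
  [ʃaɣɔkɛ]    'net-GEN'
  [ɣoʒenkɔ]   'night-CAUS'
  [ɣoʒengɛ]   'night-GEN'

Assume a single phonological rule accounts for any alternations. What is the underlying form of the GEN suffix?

/-gɛ/

The GEN suffix surfaces as [-gɛ] and [-kɛ], depending on the final segment of the stem.
The CAUS suffix, which begins with [k], is invariant after every stem; so [k] is not altered by any rule here.
The GEN suffix is therefore /-gɛ/ underlyingly, with post-vocalic devoicing: voiced stops become voiceless after a vowel.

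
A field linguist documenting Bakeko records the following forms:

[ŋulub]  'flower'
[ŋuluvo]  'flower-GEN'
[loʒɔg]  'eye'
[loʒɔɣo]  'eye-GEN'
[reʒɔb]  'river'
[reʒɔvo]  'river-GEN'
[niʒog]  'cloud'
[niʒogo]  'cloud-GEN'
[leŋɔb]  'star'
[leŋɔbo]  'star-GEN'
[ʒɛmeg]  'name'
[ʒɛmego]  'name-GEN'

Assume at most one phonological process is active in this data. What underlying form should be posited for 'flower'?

In [ŋulub] and [ŋuluvo] the final segment of 'flower' alternates: [b] ~ [v].
Compare 'star', with invariant [b] in [leŋɔb] and [leŋɔbo]: an analysis with underlying /b/ and a rule producing [v] before the GEN suffix would wrongly predict alternation here too.
The underlying segment must be /v/; voiced fricatives become stops word-finally, yielding [b] there.
The underlying form of 'flower' is therefore /ŋuluv/.

/ŋuluv/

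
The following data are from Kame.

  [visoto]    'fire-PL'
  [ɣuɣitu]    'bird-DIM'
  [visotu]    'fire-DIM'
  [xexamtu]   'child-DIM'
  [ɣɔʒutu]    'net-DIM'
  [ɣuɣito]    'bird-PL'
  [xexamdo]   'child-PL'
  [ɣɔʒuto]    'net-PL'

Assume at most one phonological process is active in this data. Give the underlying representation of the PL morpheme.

The PL suffix surfaces as [-do] and [-to], depending on the final segment of the stem.
By contrast the DIM suffix keeps its initial [t] throughout — that segment must be underlying.
The PL suffix is therefore /-do/ underlyingly, with post-vocalic devoicing: voiced stops become voiceless after a vowel.

/-do/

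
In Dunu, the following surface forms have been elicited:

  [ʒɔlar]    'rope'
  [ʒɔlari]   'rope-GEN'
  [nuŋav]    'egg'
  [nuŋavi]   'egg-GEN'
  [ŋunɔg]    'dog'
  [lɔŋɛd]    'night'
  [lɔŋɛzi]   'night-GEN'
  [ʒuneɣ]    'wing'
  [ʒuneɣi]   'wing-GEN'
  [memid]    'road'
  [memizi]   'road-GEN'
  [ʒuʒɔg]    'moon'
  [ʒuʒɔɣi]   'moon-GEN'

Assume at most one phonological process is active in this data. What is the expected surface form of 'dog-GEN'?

[ŋunɔɣi]

The root 'moon' surfaces as [ʒuʒɔg] and [ʒuʒɔɣi], with a stem-final [g] ~ [ɣ] alternation.
But 'wing' keeps [ɣ] in both environments ([ʒuneɣ], [ʒuneɣi]), so there is no rule changing /ɣ/ to [g] in isolation.
So /g/ is underlying, and a rule of intervocalic spirantization — voiced stops become fricatives between vowels — gives [ɣ].
The one attested form of 'dog', [ŋunɔg], shows underlying /ŋunɔg/. Applying the same rule between vowels gives [ŋunɔɣi].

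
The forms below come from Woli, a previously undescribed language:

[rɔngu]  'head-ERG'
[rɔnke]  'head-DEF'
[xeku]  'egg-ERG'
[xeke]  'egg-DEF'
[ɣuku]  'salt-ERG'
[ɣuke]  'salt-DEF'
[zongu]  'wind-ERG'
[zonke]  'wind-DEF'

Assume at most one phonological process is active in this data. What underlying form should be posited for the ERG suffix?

The ERG suffix surfaces as [-gu] and [-ku], depending on the final segment of the stem.
By contrast the DEF suffix keeps its initial [k] throughout — that segment must be underlying.
The ERG suffix is therefore /-gu/ underlyingly, with post-vocalic devoicing: voiced stops become voiceless after a vowel.

/-gu/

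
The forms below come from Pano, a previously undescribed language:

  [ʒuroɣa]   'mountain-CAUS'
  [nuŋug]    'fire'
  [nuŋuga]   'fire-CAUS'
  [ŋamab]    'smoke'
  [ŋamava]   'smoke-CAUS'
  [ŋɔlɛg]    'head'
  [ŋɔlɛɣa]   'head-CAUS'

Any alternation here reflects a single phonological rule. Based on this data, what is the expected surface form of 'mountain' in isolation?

In [ŋɔlɛg] and [ŋɔlɛɣa] the final segment of 'head' alternates: [g] ~ [ɣ].
The stem 'fire' ([nuŋug], [nuŋuga]) shows [g] unchanged in both environments, so [g] cannot be basic with [ɣ] derived before the CAUS suffix.
The underlying segment must be /ɣ/; voiced fricatives become stops word-finally, yielding [g] there.
From [ʒuroɣa] the stem 'mountain' is /ʒuroɣ/; word-finally this yields [ʒurog].

[ʒurog]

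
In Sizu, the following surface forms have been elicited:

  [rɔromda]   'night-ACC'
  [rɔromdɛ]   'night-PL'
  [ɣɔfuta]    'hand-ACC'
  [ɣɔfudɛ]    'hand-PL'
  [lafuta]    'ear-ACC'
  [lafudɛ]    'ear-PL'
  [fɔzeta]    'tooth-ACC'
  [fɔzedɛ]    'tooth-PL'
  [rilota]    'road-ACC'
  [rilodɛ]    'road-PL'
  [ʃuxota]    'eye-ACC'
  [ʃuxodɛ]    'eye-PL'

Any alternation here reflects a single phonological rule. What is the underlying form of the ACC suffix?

/-ta/

The ACC morpheme has two allomorphs, [-da] and [-ta].
The PL suffix, which begins with [d], is invariant after every stem; so [d] is not altered by any rule here.
So the underlying form is /-ta/, and voiceless stops become voiced after a nasal.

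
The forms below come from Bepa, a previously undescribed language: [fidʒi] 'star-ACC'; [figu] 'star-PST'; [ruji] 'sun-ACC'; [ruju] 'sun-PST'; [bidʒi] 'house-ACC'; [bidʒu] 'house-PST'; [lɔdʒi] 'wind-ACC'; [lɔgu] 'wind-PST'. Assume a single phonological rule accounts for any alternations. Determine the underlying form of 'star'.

The stem for 'star' ends in [dʒ] in [fidʒi] but [g] in [figu].
The stem 'house' ([bidʒi], [bidʒu]) shows [dʒ] unchanged in both environments, so [dʒ] cannot be basic with [g] derived before the PST suffix.
So /g/ is underlying, and a rule of palatalization before a front vowel — /g/ becomes palato-alveolar [dʒ] before a front vowel — gives [dʒ].
The underlying form of 'star' is therefore /fig/.

/fig/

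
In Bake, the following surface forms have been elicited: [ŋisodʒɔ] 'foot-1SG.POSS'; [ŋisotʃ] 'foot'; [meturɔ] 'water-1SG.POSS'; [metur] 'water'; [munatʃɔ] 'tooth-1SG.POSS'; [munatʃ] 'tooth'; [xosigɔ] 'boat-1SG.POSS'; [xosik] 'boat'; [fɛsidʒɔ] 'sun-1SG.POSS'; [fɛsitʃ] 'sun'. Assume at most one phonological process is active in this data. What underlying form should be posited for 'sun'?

/fɛsidʒ/

The stem for 'sun' ends in [dʒ] in [fɛsidʒɔ] but [tʃ] in [fɛsitʃ].
If /tʃ/ were underlying and a rule turned it into [dʒ] before the 1SG.POSS suffix, 'tooth' would also alternate; but it has [tʃ] in both [munatʃɔ] and [munatʃ].
Therefore /dʒ/ is basic and [tʃ] is derived by word-final obstruent devoicing (voiced obstruents become voiceless word-finally).
Hence 'sun' is /fɛsidʒ/ underlyingly.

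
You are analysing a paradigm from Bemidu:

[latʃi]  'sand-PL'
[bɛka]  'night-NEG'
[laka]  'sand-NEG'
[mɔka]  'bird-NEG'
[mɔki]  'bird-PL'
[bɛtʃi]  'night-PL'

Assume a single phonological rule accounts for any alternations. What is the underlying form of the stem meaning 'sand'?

/latʃ/

The stem for 'sand' ends in [k] in [laka] but [tʃ] in [latʃi].
But 'bird' keeps [k] in both environments ([mɔka], [mɔki]), so there is no rule changing /k/ to [tʃ] before the PL suffix.
Therefore /tʃ/ is basic and [k] is derived by depalatalization (palato-alveolar /tʃ/ becomes [k] when no front vowel follows).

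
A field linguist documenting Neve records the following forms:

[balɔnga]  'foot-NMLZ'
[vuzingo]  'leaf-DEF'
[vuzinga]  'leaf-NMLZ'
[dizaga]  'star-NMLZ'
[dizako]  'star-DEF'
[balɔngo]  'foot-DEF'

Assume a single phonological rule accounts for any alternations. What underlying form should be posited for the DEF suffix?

The DEF suffix surfaces as [-go] and [-ko], depending on the final segment of the stem.
The NMLZ suffix, which begins with [g], is invariant after every stem; so [g] is not altered by any rule here.
So the underlying form is /-ko/, and voiceless stops become voiced after a nasal.

/-ko/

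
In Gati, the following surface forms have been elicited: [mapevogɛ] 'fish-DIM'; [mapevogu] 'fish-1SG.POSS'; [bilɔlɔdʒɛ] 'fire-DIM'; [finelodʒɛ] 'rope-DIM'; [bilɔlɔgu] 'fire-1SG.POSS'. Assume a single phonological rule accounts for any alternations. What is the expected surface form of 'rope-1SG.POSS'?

In [bilɔlɔgu] and [bilɔlɔdʒɛ] the final segment of 'fire' alternates: [g] ~ [dʒ].
Compare 'fish', with invariant [g] in [mapevogu] and [mapevogɛ]: an analysis with underlying /g/ and a rule producing [dʒ] before the DIM suffix would wrongly predict alternation here too.
The underlying segment must be /dʒ/; palato-alveolar /dʒ/ becomes [g] when no front vowel follows, yielding [g] there.
The one attested form of 'rope', [finelodʒɛ], shows underlying /finelodʒ/. Applying the same rule when no front vowel follows gives [finelogu].

[finelogu]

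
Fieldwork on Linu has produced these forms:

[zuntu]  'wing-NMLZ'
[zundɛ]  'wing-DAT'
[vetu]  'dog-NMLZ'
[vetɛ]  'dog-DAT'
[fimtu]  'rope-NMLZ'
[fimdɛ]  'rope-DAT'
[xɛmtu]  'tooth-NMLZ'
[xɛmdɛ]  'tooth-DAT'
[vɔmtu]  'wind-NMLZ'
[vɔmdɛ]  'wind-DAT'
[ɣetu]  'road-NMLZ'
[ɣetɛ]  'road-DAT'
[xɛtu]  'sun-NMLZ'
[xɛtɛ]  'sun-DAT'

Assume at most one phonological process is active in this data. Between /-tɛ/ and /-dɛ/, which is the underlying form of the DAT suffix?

The DAT suffix surfaces as [-dɛ] and [-tɛ], depending on the final segment of the stem.
The NMLZ suffix, which begins with [t], is invariant after every stem; so [t] is not altered by any rule here.
The DAT suffix is therefore /-dɛ/ underlyingly, with post-vocalic devoicing: voiced stops become voiceless after a vowel.

/-dɛ/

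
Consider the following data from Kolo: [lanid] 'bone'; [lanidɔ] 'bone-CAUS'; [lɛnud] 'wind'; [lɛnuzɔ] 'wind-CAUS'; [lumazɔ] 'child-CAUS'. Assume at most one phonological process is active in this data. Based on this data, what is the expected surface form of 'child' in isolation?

The root 'wind' surfaces as [lɛnud] and [lɛnuzɔ], with a stem-final [d] ~ [z] alternation.
But 'bone' keeps [d] in both environments ([lanid], [lanidɔ]), so there is no rule changing /d/ to [z] before the CAUS suffix.
The underlying segment must be /z/; voiced fricatives become stops word-finally, yielding [d] there.
The one attested form of 'child', [lumazɔ], shows underlying /lumaz/. Applying the same rule word-finally gives [lumad].

[lumad]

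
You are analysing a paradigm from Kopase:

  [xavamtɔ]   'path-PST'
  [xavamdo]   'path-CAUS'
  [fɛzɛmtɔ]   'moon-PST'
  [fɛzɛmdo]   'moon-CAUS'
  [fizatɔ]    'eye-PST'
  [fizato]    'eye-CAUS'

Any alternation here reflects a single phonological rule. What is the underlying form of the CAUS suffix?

The CAUS suffix surfaces as [-do] and [-to], depending on the final segment of the stem.
By contrast the PST suffix keeps its initial [t] throughout — that segment must be underlying.
The CAUS suffix is therefore /-do/ underlyingly, with post-vocalic devoicing: voiced stops become voiceless after a vowel.

/-do/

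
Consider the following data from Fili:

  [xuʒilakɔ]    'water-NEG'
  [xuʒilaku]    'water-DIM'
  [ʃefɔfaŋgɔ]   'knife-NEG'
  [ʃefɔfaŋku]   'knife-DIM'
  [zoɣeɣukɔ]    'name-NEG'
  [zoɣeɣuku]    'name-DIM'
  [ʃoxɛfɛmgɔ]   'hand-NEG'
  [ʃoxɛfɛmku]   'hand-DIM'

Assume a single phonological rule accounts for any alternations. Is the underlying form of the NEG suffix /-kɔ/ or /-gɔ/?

/-gɔ/

The NEG morpheme has two allomorphs, [-gɔ] and [-kɔ].
The DIM suffix, which begins with [k], is invariant after every stem; so [k] is not altered by any rule here.
So the underlying form is /-gɔ/, and voiced stops become voiceless after a vowel.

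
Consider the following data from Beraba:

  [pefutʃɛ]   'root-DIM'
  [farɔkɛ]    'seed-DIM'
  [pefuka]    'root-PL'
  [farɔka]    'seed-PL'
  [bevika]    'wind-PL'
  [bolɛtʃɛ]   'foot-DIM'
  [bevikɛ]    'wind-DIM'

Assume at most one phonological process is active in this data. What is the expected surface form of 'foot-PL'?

The root 'root' surfaces as [pefutʃɛ] and [pefuka], with a stem-final [tʃ] ~ [k] alternation.
Compare 'seed', with invariant [k] in [farɔkɛ] and [farɔka]: an analysis with underlying /k/ and a rule producing [tʃ] before the DIM suffix would wrongly predict alternation here too.
So /tʃ/ is underlying, and a rule of depalatalization — palato-alveolar /tʃ/ becomes [k] when no front vowel follows — gives [k].
From [bolɛtʃɛ] the stem 'foot' is /bolɛtʃ/; when no front vowel follows this yields [bolɛka].

[bolɛka]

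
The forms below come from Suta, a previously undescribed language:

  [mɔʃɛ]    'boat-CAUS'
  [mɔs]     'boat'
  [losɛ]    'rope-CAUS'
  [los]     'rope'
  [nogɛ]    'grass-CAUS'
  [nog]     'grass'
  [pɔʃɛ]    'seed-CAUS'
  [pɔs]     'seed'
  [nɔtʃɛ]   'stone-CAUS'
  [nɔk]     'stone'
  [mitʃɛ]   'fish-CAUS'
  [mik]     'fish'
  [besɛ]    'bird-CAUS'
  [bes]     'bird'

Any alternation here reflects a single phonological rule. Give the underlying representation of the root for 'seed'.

/pɔʃ/

The stem for 'seed' ends in [ʃ] in [pɔʃɛ] but [s] in [pɔs].
Compare 'bird', with invariant [s] in [besɛ] and [bes]: an analysis with underlying /s/ and a rule producing [ʃ] before the CAUS suffix would wrongly predict alternation here too.
The underlying segment must be /ʃ/; palato-alveolar /tʃ/ and /ʃ/ become [k] and [s] when no front vowel follows, yielding [s] there.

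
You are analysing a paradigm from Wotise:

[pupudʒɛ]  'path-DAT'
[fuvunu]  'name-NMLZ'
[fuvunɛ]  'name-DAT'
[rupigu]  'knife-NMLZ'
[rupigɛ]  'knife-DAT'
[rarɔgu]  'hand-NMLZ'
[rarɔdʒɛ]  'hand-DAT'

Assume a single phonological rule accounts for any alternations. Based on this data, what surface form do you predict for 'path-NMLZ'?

'hand' shows [g] ~ [dʒ] at the end of the stem ([rarɔgu] vs [rarɔdʒɛ]).
The stem 'knife' ([rupigu], [rupigɛ]) shows [g] unchanged in both environments, so [g] cannot be basic with [dʒ] derived before the DAT suffix.
The underlying segment must be /dʒ/; palato-alveolar /dʒ/ becomes [g] when no front vowel follows, yielding [g] there.
The one attested form of 'path', [pupudʒɛ], shows underlying /pupudʒ/. Applying the same rule when no front vowel follows gives [pupugu].

[pupugu]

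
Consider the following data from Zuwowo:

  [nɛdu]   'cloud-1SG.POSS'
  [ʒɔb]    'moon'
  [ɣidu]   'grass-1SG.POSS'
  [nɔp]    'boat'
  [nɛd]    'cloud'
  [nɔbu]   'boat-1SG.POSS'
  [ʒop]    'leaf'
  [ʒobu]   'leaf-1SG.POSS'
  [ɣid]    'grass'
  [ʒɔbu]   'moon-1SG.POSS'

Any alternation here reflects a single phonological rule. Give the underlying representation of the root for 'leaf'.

/ʒop/

The stem for 'leaf' ends in [p] in [ʒop] but [b] in [ʒobu].
The stem 'moon' ([ʒɔb], [ʒɔbu]) shows [b] unchanged in both environments, so [b] cannot be basic with [p] derived in isolation.
So /p/ is underlying, and a rule of intervocalic voicing — voiceless stops become voiced between vowels — gives [b].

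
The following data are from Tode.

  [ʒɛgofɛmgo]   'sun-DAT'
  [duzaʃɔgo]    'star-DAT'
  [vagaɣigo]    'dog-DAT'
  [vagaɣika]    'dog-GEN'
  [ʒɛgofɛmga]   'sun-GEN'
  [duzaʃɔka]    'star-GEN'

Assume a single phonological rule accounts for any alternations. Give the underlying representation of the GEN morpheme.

The GEN suffix surfaces as [-ga] and [-ka], depending on the final segment of the stem.
By contrast the DAT suffix keeps its initial [g] throughout — that segment must be underlying.
The GEN suffix is therefore /-ka/ underlyingly, with post-nasal voicing: voiceless stops become voiced after a nasal.

/-ka/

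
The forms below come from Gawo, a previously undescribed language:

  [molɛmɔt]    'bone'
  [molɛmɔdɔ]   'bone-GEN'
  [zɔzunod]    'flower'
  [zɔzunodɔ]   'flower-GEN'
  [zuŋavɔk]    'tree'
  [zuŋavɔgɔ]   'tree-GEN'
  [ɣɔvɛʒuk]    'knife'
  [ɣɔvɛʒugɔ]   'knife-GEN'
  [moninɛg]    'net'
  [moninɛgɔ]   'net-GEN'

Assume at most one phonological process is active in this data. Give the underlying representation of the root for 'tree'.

/zuŋavɔk/

The root 'tree' surfaces as [zuŋavɔk] and [zuŋavɔgɔ], with a stem-final [k] ~ [g] alternation.
But 'net' keeps [g] in both environments ([moninɛg], [moninɛgɔ]), so there is no rule changing /g/ to [k] in isolation.
The underlying segment must be /k/; voiceless stops become voiced between vowels, yielding [g] there.
Hence 'tree' is /zuŋavɔk/ underlyingly.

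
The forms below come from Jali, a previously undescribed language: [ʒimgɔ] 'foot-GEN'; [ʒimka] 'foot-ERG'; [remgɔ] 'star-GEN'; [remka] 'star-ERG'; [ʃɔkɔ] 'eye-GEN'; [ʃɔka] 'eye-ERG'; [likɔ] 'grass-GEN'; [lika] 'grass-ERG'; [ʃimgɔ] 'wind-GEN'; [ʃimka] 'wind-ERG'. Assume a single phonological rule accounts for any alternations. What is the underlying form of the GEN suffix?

/-gɔ/

The GEN suffix surfaces as [-gɔ] and [-kɔ], depending on the final segment of the stem.
By contrast the ERG suffix keeps its initial [k] throughout — that segment must be underlying.
So the underlying form is /-gɔ/, and voiced stops become voiceless after a vowel.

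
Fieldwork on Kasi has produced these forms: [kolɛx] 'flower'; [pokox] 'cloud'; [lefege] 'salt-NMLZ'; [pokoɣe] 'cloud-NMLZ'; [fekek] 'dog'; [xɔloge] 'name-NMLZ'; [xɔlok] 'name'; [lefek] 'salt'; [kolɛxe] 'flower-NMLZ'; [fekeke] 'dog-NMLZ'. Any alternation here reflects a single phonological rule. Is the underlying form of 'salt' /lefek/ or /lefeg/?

/lefeg/

In [lefege] and [lefek] the final segment of 'salt' alternates: [g] ~ [k].
Compare 'dog', with invariant [k] in [fekeke] and [fekek]: an analysis with underlying /k/ and a rule producing [g] before the NMLZ suffix would wrongly predict alternation here too.
The alternation reflects word-final obstruent devoicing: voiced obstruents become voiceless word-finally. /g/ is underlying.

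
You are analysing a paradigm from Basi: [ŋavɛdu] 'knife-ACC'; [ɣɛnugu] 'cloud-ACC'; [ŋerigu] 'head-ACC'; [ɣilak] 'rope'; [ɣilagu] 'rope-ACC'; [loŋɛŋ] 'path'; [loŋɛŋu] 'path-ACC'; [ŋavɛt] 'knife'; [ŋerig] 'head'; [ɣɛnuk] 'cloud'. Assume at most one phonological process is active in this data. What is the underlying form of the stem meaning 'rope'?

The stem for 'rope' ends in [k] in [ɣilak] but [g] in [ɣilagu].
The stem 'head' ([ŋerig], [ŋerigu]) shows [g] unchanged in both environments, so [g] cannot be basic with [k] derived in isolation.
The underlying segment must be /k/; voiceless stops become voiced between vowels, yielding [g] there.
So 'rope' = /ɣilak/.

/ɣilak/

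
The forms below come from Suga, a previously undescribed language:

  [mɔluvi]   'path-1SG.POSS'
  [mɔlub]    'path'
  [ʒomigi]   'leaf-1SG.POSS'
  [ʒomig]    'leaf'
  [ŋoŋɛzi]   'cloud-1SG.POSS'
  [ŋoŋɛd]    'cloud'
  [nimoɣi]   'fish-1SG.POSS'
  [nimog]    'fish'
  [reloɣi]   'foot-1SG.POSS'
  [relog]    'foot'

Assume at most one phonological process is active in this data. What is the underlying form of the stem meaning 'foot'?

/reloɣ/

The stem for 'foot' ends in [ɣ] in [reloɣi] but [g] in [relog].
The stem 'leaf' ([ʒomigi], [ʒomig]) shows [g] unchanged in both environments, so [g] cannot be basic with [ɣ] derived before the 1SG.POSS suffix.
Therefore /ɣ/ is basic and [g] is derived by word-final hardening (voiced fricatives become stops word-finally).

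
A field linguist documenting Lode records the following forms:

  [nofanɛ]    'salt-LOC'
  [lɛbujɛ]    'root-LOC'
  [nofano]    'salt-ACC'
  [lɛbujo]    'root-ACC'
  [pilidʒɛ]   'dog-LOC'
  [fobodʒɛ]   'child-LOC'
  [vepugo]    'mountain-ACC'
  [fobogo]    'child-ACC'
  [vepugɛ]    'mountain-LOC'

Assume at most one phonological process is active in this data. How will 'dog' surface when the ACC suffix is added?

'child' shows [g] ~ [dʒ] at the end of the stem ([fobogo] vs [fobodʒɛ]).
Compare 'mountain', with invariant [g] in [vepugo] and [vepugɛ]: an analysis with underlying /g/ and a rule producing [dʒ] before the LOC suffix would wrongly predict alternation here too.
Therefore /dʒ/ is basic and [g] is derived by depalatalization (palato-alveolar /dʒ/ becomes [g] when no front vowel follows).
From [pilidʒɛ] the stem 'dog' is /pilidʒ/; when no front vowel follows this yields [piligo].

[piligo]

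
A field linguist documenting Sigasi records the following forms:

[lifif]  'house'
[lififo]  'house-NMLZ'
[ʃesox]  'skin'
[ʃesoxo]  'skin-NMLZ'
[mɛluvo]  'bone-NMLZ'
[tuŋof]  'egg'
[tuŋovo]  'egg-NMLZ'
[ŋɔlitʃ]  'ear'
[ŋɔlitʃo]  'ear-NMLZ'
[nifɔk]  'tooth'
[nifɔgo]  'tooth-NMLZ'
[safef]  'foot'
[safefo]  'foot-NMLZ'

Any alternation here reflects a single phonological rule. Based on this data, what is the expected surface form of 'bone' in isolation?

The root 'egg' surfaces as [tuŋof] and [tuŋovo], with a stem-final [f] ~ [v] alternation.
Compare 'house', with invariant [f] in [lifif] and [lififo]: an analysis with underlying /f/ and a rule producing [v] before the NMLZ suffix would wrongly predict alternation here too.
Therefore /v/ is basic and [f] is derived by word-final obstruent devoicing (voiced obstruents become voiceless word-finally).
The one attested form of 'bone', [mɛluvo], shows underlying /mɛluv/. Applying the same rule word-finally gives [mɛluf].

[mɛluf]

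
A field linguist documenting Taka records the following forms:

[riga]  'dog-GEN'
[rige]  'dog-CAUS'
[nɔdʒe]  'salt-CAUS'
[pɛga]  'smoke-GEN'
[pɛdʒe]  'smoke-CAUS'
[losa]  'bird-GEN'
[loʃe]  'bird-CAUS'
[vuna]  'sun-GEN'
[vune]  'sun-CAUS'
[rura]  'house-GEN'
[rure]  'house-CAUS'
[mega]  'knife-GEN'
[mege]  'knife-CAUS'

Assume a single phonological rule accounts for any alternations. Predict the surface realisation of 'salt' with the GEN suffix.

The root 'smoke' surfaces as [pɛga] and [pɛdʒe], with a stem-final [g] ~ [dʒ] alternation.
The stem 'knife' ([mega], [mege]) shows [g] unchanged in both environments, so [g] cannot be basic with [dʒ] derived before the CAUS suffix.
The alternation reflects depalatalization: palato-alveolar /dʒ/ and /ʃ/ become [g] and [s] when no front vowel follows. /dʒ/ is underlying.
From [nɔdʒe] the stem 'salt' is /nɔdʒ/; when no front vowel follows this yields [nɔga].

[nɔga]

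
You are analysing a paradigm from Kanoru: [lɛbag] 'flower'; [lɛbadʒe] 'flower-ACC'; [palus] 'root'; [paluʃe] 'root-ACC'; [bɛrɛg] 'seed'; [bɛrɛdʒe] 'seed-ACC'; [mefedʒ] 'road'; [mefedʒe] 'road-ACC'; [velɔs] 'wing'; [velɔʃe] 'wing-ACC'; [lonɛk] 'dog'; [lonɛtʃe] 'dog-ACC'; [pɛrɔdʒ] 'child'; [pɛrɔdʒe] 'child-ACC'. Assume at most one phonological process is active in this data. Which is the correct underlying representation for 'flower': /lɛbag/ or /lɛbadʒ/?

The stem for 'flower' ends in [g] in [lɛbag] but [dʒ] in [lɛbadʒe].
Compare 'child', with invariant [dʒ] in [pɛrɔdʒ] and [pɛrɔdʒe]: an analysis with underlying /dʒ/ and a rule producing [g] in isolation would wrongly predict alternation here too.
The underlying segment must be /g/; /k/, /g/ and /s/ become palato-alveolar [tʃ], [dʒ] and [ʃ] before a front vowel, yielding [dʒ] there.

/lɛbag/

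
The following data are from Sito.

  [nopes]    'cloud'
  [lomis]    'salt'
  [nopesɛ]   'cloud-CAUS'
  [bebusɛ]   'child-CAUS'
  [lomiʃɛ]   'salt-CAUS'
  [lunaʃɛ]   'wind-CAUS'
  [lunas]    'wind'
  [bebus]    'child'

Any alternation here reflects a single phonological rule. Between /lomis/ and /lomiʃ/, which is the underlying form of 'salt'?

The stem for 'salt' ends in [s] in [lomis] but [ʃ] in [lomiʃɛ].
But 'cloud' keeps [s] in both environments ([nopes], [nopesɛ]), so there is no rule changing /s/ to [ʃ] before the CAUS suffix.
So /ʃ/ is underlying, and a rule of depalatalization — palato-alveolar /ʃ/ becomes [s] when no front vowel follows — gives [s].

/lomiʃ/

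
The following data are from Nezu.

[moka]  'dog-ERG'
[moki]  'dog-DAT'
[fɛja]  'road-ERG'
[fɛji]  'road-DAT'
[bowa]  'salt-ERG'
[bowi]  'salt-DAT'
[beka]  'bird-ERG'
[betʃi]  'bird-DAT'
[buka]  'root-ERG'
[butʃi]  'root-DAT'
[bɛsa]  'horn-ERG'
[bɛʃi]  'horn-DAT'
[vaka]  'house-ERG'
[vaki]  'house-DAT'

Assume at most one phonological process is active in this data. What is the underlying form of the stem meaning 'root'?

'root' shows [k] ~ [tʃ] at the end of the stem ([buka] vs [butʃi]).
Compare 'dog', with invariant [k] in [moka] and [moki]: an analysis with underlying /k/ and a rule producing [tʃ] before the DAT suffix would wrongly predict alternation here too.
The alternation reflects depalatalization: palato-alveolar /tʃ/ and /ʃ/ become [k] and [s] when no front vowel follows. /tʃ/ is underlying.
The underlying form of 'root' is therefore /butʃ/.

/butʃ/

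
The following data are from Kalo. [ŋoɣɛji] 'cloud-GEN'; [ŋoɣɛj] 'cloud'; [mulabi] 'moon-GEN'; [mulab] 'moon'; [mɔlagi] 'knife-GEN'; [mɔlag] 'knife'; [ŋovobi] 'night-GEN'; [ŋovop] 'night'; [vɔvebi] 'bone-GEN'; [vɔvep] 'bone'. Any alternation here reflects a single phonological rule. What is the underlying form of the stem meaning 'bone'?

/vɔvep/

The stem for 'bone' ends in [b] in [vɔvebi] but [p] in [vɔvep].
Compare 'moon', with invariant [b] in [mulabi] and [mulab]: an analysis with underlying /b/ and a rule producing [p] in isolation would wrongly predict alternation here too.
The alternation reflects intervocalic voicing: voiceless stops become voiced between vowels. /p/ is underlying.
So 'bone' = /vɔvep/.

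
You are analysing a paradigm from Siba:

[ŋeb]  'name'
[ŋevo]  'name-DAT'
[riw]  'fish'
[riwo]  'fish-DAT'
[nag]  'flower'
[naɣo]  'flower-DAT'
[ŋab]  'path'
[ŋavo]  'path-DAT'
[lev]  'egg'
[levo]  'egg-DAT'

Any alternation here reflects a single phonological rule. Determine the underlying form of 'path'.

The stem for 'path' ends in [b] in [ŋab] but [v] in [ŋavo].
The stem 'egg' ([lev], [levo]) shows [v] unchanged in both environments, so [v] cannot be basic with [b] derived in isolation.
The alternation reflects intervocalic spirantization: voiced stops become fricatives between vowels. /b/ is underlying.
The underlying form of 'path' is therefore /ŋab/.

/ŋab/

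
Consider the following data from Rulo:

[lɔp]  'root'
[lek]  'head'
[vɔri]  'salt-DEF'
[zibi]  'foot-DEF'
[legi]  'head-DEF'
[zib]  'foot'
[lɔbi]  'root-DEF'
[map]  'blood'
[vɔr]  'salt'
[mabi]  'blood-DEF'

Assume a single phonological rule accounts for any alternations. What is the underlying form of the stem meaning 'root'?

/lɔp/

The stem for 'root' ends in [b] in [lɔbi] but [p] in [lɔp].
The stem 'foot' ([zibi], [zib]) shows [b] unchanged in both environments, so [b] cannot be basic with [p] derived in isolation.
The alternation reflects intervocalic voicing: voiceless stops become voiced between vowels. /p/ is underlying.
Hence 'root' is /lɔp/ underlyingly.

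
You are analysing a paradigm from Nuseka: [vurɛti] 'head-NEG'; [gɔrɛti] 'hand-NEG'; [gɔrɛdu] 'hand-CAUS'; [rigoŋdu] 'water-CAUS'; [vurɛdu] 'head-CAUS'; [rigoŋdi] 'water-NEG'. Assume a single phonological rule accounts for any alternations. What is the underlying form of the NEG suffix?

The NEG suffix surfaces as [-di] and [-ti], depending on the final segment of the stem.
By contrast the CAUS suffix keeps its initial [d] throughout — that segment must be underlying.
So the underlying form is /-ti/, and voiceless stops become voiced after a nasal.

/-ti/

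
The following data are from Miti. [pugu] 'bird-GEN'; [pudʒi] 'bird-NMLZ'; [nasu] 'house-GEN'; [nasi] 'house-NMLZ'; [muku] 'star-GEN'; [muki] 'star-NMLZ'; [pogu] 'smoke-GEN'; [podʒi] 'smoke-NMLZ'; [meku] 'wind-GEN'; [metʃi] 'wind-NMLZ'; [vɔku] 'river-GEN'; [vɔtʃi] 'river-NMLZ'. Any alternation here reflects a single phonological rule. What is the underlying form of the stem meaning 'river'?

/vɔtʃ/

'river' shows [k] ~ [tʃ] at the end of the stem ([vɔku] vs [vɔtʃi]).
The stem 'star' ([muku], [muki]) shows [k] unchanged in both environments, so [k] cannot be basic with [tʃ] derived before the NMLZ suffix.
The alternation reflects depalatalization: palato-alveolar /tʃ/ and /dʒ/ become [k] and [g] when no front vowel follows. /tʃ/ is underlying.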